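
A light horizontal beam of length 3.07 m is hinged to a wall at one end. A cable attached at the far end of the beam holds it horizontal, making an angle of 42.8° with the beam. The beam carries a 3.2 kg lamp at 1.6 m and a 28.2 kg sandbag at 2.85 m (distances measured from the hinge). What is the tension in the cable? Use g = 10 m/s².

About the hinge:
Lamp: 3.2 × 10 = 32 N down at 1.6 m → arm 1.6 m, τ = 32 × 1.6 = 51.2 N·m clockwise.
Sandbag: 28.2 × 10 = 282 N down at 2.85 m → arm 2.85 m, τ = 282 × 2.85 = 803.7 N·m clockwise.
Total clockwise load moment = 854.9 N·m.
The cable tension T acts at 3.07 m; only its component perpendicular to the beam, T sinθ, produces torque. sin 42.8° = 0.6794.
Setting net torque to zero: T × 3.07 × 0.6794 = 854.9 → T = 854.9 / 2.086 = 410 N.

T ≈ 410 N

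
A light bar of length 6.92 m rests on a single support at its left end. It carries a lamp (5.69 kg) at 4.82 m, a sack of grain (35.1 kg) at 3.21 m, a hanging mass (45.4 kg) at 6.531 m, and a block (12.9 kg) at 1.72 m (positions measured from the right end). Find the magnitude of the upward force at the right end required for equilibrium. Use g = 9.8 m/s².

Take moments about the left end.
Lamp: 5.69 × 9.8 = 55.76 N down at 4.82 m → arm 2.1 m, τ = 55.76 × 2.1 = 117.1 N·m clockwise.
Sack of grain: 35.1 × 9.8 = 344 N down at 3.21 m → arm 3.71 m, τ = 344 × 3.71 = 1276 N·m clockwise.
Hanging mass: 45.4 × 9.8 = 444.9 N down at 6.531 m → arm 0.389 m, τ = 444.9 × 0.389 = 173.1 N·m clockwise.
Block: 12.9 × 9.8 = 126.4 N down at 1.72 m → arm 5.2 m, τ = 126.4 × 5.2 = 657.3 N·m clockwise.
Net moment of the loads = 2224 N·m clockwise.
The upward force F acts at the right end, arm 6.92 m, giving F × 6.92 counterclockwise.
Στ = 0 ⇒ F × 6.92 = 2224 ⇒ F = 2224 / 6.92 = 321 N.

F ≈ 321 N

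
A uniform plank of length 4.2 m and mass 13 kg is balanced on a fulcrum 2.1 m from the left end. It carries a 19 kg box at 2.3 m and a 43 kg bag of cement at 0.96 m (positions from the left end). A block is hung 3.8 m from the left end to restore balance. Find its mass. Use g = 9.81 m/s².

m ≈ 26.6 kg

Take moments about the fulcrum (at 2.1 m from the left end).
Beam weight: acts at the fulcrum, moment arm 0 → no torque.
Box: 19 × 9.81 = 186.4 N down at 2.3 m → arm 0.2 m, τ = 186.4 × 0.2 = 37.28 N·m clockwise.
Bag of cement: 43 × 9.81 = 421.8 N down at 0.96 m → arm 1.14 m, τ = 421.8 × 1.14 = 480.9 N·m counterclockwise.
Net moment of known loads = 443.6 N·m counterclockwise.
An unknown mass m at 3.8 m has arm 1.7 m; its moment is m·g·1.7 clockwise.
For rotational equilibrium, m × 9.81 × 1.7 = 443.6, so m = 443.6 / (9.81 × 1.7) = 26.6 kg.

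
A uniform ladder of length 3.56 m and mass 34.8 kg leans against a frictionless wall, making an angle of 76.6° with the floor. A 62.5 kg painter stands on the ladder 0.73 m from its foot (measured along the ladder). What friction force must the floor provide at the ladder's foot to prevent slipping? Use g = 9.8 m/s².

Take moments about the foot of the ladder.
Ladder weight 34.8×9.8 = 341 N acts at 1.78 m along the ladder; its horizontal arm is 1.78·cos76.6° = 0.4125 m → τ = 140.7 N·m clockwise.
Painter: 62.5×9.8 = 612.5 N at 0.73 m → arm 0.1692 m → τ = 103.6 N·m clockwise.
Wall normal N acts horizontally at the top; its moment arm is the height L sinθ = 3.56·sin76.6° = 3.463 m, counterclockwise.
Στ = 0 ⇒ N × 3.463 = 244.3 ⇒ N = 70.5 N.
ΣFx = 0: friction at the foot balances the wall's push, so f = N_wall = 70.5 N.

f ≈ 70.5 N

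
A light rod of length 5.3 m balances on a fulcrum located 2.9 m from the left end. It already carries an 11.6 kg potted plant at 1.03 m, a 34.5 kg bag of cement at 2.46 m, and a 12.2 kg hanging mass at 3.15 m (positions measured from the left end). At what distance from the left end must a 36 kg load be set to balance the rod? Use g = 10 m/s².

Take moments about the fulcrum (at 2.9 m from the left end).
Potted plant: 11.6 × 10 = 116 N down at 1.03 m → arm 1.87 m, τ = 116 × 1.87 = 216.9 N·m counterclockwise.
Bag of cement: 34.5 × 10 = 345 N down at 2.46 m → arm 0.44 m, τ = 345 × 0.44 = 151.8 N·m counterclockwise.
Hanging mass: 12.2 × 10 = 122 N down at 3.15 m → arm 0.25 m, τ = 122 × 0.25 = 30.5 N·m clockwise.
Net moment of existing loads = 338.2 N·m counterclockwise.
The load weighs 36 × 10 = 360 N and must supply an equal clockwise moment, so its lever arm about the fulcrum is 338.2 / 360 = 0.939 m.
That puts it at 2.9 + 0.939 = 3.84 m from the left end.

x ≈ 3.84 m from the left end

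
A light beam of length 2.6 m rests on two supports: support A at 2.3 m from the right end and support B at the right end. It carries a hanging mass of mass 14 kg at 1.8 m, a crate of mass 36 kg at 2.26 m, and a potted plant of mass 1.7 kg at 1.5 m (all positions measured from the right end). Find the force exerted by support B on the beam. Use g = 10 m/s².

About support A:
Hanging mass: 14 × 10 = 140 N down at 1.8 m → arm 0.5 m, τ = 140 × 0.5 = 70 N·m clockwise.
Crate: 36 × 10 = 360 N down at 2.26 m → arm 0.04 m, τ = 360 × 0.04 = 14.4 N·m clockwise.
Potted plant: 1.7 × 10 = 17 N down at 1.5 m → arm 0.8 m, τ = 17 × 0.8 = 13.6 N·m clockwise.
Net load moment about support A = 98 N·m clockwise.
Reaction R at support B is upward at 0 m, arm 2.3 m → moment R × 2.3 counterclockwise.
Setting net torque to zero: R × 2.3 = 98 → R = 42.6 N.

R_B ≈ 42.6 N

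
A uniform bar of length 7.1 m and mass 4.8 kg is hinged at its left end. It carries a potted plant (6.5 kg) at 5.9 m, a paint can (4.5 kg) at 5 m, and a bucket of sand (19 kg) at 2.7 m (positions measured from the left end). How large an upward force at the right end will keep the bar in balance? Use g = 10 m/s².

F ≈ 182 N

Taking torques about the left end:
Beam weight: 4.8 × 10 = 48 N down at 3.55 m → arm 3.55 m, τ = 48 × 3.55 = 170.4 N·m clockwise.
Potted plant: 6.5 × 10 = 65 N down at 5.9 m → arm 5.9 m, τ = 65 × 5.9 = 383.5 N·m clockwise.
Paint can: 4.5 × 10 = 45 N down at 5 m → arm 5 m, τ = 45 × 5 = 225 N·m clockwise.
Bucket of sand: 19 × 10 = 190 N down at 2.7 m → arm 2.7 m, τ = 190 × 2.7 = 513 N·m clockwise.
Net moment of the loads = 1292 N·m clockwise.
The upward force F acts at the right end, arm 7.1 m, giving F × 7.1 counterclockwise.
Setting net torque to zero: F × 7.1 = 1292 → F = 1292 / 7.1 = 182 N.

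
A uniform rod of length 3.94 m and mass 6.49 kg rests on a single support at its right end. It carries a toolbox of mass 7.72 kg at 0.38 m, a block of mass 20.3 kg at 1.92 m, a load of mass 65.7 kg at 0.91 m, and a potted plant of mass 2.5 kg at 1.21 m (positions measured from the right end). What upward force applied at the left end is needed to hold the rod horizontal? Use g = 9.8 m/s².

F ≈ 292 N

Taking torques about the right end:
Beam weight: 6.49 × 9.8 = 63.6 N down at 1.97 m → arm 1.97 m, τ = 63.6 × 1.97 = 125.3 N·m counterclockwise.
Toolbox: 7.72 × 9.8 = 75.66 N down at 0.38 m → arm 0.38 m, τ = 75.66 × 0.38 = 28.75 N·m counterclockwise.
Block: 20.3 × 9.8 = 198.9 N down at 1.92 m → arm 1.92 m, τ = 198.9 × 1.92 = 381.9 N·m counterclockwise.
Load: 65.7 × 9.8 = 643.9 N down at 0.91 m → arm 0.91 m, τ = 643.9 × 0.91 = 585.9 N·m counterclockwise.
Potted plant: 2.5 × 9.8 = 24.5 N down at 1.21 m → arm 1.21 m, τ = 24.5 × 1.21 = 29.64 N·m counterclockwise.
Net moment of the loads = 1151 N·m counterclockwise.
The upward force F acts at the left end, arm 3.94 m, giving F × 3.94 clockwise.
For rotational equilibrium, F × 3.94 = 1151, so F = 1151 / 3.94 = 292 N.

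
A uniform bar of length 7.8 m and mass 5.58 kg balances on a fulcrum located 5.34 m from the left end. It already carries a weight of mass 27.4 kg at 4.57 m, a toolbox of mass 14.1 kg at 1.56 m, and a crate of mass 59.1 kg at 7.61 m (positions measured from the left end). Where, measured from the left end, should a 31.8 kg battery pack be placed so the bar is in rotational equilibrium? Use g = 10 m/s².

Sum moments about the fulcrum (at 5.34 m from the left end) (the support reaction has zero arm there).
Beam weight: 5.58 × 10 = 55.8 N down at 3.9 m → arm 1.44 m, τ = 55.8 × 1.44 = 80.35 N·m counterclockwise.
Weight: 27.4 × 10 = 274 N down at 4.57 m → arm 0.77 m, τ = 274 × 0.77 = 211 N·m counterclockwise.
Toolbox: 14.1 × 10 = 141 N down at 1.56 m → arm 3.78 m, τ = 141 × 3.78 = 533 N·m counterclockwise.
Crate: 59.1 × 10 = 591 N down at 7.61 m → arm 2.27 m, τ = 591 × 2.27 = 1342 N·m clockwise.
Net moment of existing loads = 517.6 N·m clockwise.
The battery pack weighs 31.8 × 10 = 318 N and must supply an equal counterclockwise moment, so its lever arm about the fulcrum is 517.6 / 318 = 1.63 m.
That puts it at 5.34 − 1.63 = 3.71 m from the left end.

x ≈ 3.71 m from the left end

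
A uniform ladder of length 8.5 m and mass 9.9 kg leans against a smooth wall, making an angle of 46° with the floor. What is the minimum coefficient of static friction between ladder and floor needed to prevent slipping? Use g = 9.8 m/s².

μ_min ≈ 0.483

Choose the foot of the ladder as the axis so the floor normal and friction both act there and drop out.
Ladder weight 9.9×9.8 = 97.02 N acts at 4.25 m along the ladder; its horizontal arm is 4.25·cos46° = 2.952 m → τ = 286.4 N·m clockwise.
Wall normal N acts horizontally at the top; its moment arm is the height L sinθ = 8.5·sin46° = 6.114 m, counterclockwise.
Στ = 0 ⇒ N × 6.114 = 286.4 ⇒ N = 46.84 N.
ΣFx = 0 ⇒ f = N_wall = 46.84 N. ΣFy = 0 ⇒ N_floor = 97.02 N.
μ_min = f / N_floor = 46.84 / 97.02 = 0.483.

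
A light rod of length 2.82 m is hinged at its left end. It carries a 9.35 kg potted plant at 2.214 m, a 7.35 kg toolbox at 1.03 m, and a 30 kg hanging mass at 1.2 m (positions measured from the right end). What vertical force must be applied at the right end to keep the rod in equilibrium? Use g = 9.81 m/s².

About the left end:
Potted plant: 9.35 × 9.81 = 91.72 N down at 2.214 m → arm 0.606 m, τ = 91.72 × 0.606 = 55.58 N·m clockwise.
Toolbox: 7.35 × 9.81 = 72.1 N down at 1.03 m → arm 1.79 m, τ = 72.1 × 1.79 = 129.1 N·m clockwise.
Hanging mass: 30 × 9.81 = 294.3 N down at 1.2 m → arm 1.62 m, τ = 294.3 × 1.62 = 476.8 N·m clockwise.
Net moment of the loads = 661.5 N·m clockwise.
The upward force F acts at the right end, arm 2.82 m, giving F × 2.82 counterclockwise.
Setting net torque to zero: F × 2.82 = 661.5 → F = 661.5 / 2.82 = 235 N.

F ≈ 235 N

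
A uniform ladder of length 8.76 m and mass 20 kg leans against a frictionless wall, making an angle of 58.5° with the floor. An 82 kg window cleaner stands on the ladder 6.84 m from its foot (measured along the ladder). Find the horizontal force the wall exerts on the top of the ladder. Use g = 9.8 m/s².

Choose the foot of the ladder as the axis so the floor normal and friction both act there and drop out.
Ladder weight 20×9.8 = 196 N acts at 4.38 m along the ladder; its horizontal arm is 4.38·cos58.5° = 2.289 m → τ = 448.6 N·m clockwise.
Window cleaner: 82×9.8 = 803.6 N at 6.84 m → arm 3.574 m → τ = 2872 N·m clockwise.
Wall normal N acts horizontally at the top; its moment arm is the height L sinθ = 8.76·sin58.5° = 7.469 m, counterclockwise.
For rotational equilibrium, N × 7.469 = 3321, so N = 445 N.

N_wall ≈ 445 N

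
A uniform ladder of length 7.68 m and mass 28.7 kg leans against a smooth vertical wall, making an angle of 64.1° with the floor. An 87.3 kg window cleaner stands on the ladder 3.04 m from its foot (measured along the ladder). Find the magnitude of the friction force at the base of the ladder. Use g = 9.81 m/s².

f ≈ 233 N

Take moments about the foot of the ladder.
Ladder weight 28.7×9.81 = 281.5 N acts at 3.84 m along the ladder; its horizontal arm is 3.84·cos64.1° = 1.677 m → τ = 472.1 N·m clockwise.
Window cleaner: 87.3×9.81 = 856.4 N at 3.04 m → arm 1.328 m → τ = 1137 N·m clockwise.
Wall normal N acts horizontally at the top; its moment arm is the height L sinθ = 7.68·sin64.1° = 6.909 m, counterclockwise.
For rotational equilibrium, N × 6.909 = 1609, so N = 233 N.
ΣFx = 0: friction at the foot balances the wall's push, so f = N_wall = 233 N.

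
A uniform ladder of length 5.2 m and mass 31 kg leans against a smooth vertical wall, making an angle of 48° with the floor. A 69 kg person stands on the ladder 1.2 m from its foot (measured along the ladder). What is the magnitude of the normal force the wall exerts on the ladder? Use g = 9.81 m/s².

N_wall ≈ 278 N

Sum moments about the foot of the ladder (the floor normal and friction both act there and drop out).
Ladder weight 31×9.81 = 304.1 N acts at 2.6 m along the ladder; its horizontal arm is 2.6·cos48° = 1.74 m → τ = 529.1 N·m clockwise.
Person: 69×9.81 = 676.9 N at 1.2 m → arm 0.803 m → τ = 543.6 N·m clockwise.
Wall normal N acts horizontally at the top; its moment arm is the height L sinθ = 5.2·sin48° = 3.864 m, counterclockwise.
Setting net torque to zero: N × 3.864 = 1073 → N = 278 N.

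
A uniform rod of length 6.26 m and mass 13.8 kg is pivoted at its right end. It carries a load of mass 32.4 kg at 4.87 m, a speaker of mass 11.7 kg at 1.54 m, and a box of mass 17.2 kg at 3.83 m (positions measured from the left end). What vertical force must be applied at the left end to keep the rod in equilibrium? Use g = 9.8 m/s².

Take moments about the right end.
Beam weight: 13.8 × 9.8 = 135.2 N down at 3.13 m → arm 3.13 m, τ = 135.2 × 3.13 = 423.2 N·m counterclockwise.
Load: 32.4 × 9.8 = 317.5 N down at 4.87 m → arm 1.39 m, τ = 317.5 × 1.39 = 441.3 N·m counterclockwise.
Speaker: 11.7 × 9.8 = 114.7 N down at 1.54 m → arm 4.72 m, τ = 114.7 × 4.72 = 541.4 N·m counterclockwise.
Box: 17.2 × 9.8 = 168.6 N down at 3.83 m → arm 2.43 m, τ = 168.6 × 2.43 = 409.7 N·m counterclockwise.
Net moment of the loads = 1816 N·m counterclockwise.
The upward force F acts at the left end, arm 6.26 m, giving F × 6.26 clockwise.
Setting net torque to zero: F × 6.26 = 1816 → F = 1816 / 6.26 = 290 N.

F ≈ 290 N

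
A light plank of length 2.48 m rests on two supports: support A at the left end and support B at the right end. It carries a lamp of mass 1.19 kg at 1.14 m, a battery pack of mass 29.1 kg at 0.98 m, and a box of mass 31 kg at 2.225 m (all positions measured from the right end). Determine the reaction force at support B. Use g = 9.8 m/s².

Choose support A as the axis so its reaction then has zero moment arm.
Lamp: 1.19 × 9.8 = 11.66 N down at 1.14 m → arm 1.34 m, τ = 11.66 × 1.34 = 15.62 N·m clockwise.
Battery pack: 29.1 × 9.8 = 285.2 N down at 0.98 m → arm 1.5 m, τ = 285.2 × 1.5 = 427.8 N·m clockwise.
Box: 31 × 9.8 = 303.8 N down at 2.225 m → arm 0.255 m, τ = 303.8 × 0.255 = 77.47 N·m clockwise.
Net load moment about support A = 520.9 N·m clockwise.
Reaction R at support B is upward at 0 m, arm 2.48 m → moment R × 2.48 counterclockwise.
Στ = 0 ⇒ R × 2.48 = 520.9 ⇒ R = 210 N.

R_B ≈ 210 N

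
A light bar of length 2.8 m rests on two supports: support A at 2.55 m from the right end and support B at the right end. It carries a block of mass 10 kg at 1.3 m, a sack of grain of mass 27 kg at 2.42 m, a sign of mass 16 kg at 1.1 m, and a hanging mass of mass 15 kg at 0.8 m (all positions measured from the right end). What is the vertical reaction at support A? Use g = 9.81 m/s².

Sum moments about support B (its reaction then has zero moment arm).
Block: 10 × 9.81 = 98.1 N down at 1.3 m → arm 1.3 m, τ = 98.1 × 1.3 = 127.5 N·m counterclockwise.
Sack of grain: 27 × 9.81 = 264.9 N down at 2.42 m → arm 2.42 m, τ = 264.9 × 2.42 = 641.1 N·m counterclockwise.
Sign: 16 × 9.81 = 157 N down at 1.1 m → arm 1.1 m, τ = 157 × 1.1 = 172.7 N·m counterclockwise.
Hanging mass: 15 × 9.81 = 147.2 N down at 0.8 m → arm 0.8 m, τ = 147.2 × 0.8 = 117.8 N·m counterclockwise.
Net load moment about support B = 1059 N·m counterclockwise.
Reaction R at support A is upward at 2.55 m, arm 2.55 m → moment R × 2.55 clockwise.
Balancing moments: R × 2.55 = 1059, giving R = 415 N.

R_A ≈ 415 N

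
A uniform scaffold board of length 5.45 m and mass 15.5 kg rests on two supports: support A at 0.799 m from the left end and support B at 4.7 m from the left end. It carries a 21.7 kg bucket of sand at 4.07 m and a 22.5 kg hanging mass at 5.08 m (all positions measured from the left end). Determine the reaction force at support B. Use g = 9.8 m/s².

Sum moments about support A (its reaction then has zero moment arm).
Beam weight: 15.5 × 9.8 = 151.9 N down at 2.725 m → arm 1.926 m, τ = 151.9 × 1.926 = 292.6 N·m clockwise.
Bucket of sand: 21.7 × 9.8 = 212.7 N down at 4.07 m → arm 3.271 m, τ = 212.7 × 3.271 = 695.7 N·m clockwise.
Hanging mass: 22.5 × 9.8 = 220.5 N down at 5.08 m → arm 4.281 m, τ = 220.5 × 4.281 = 944 N·m clockwise.
Net load moment about support A = 1932 N·m clockwise.
Reaction R at support B is upward at 4.7 m, arm 3.901 m → moment R × 3.901 counterclockwise.
Balancing moments: R × 3.901 = 1932, giving R = 495 N.

R_B ≈ 495 N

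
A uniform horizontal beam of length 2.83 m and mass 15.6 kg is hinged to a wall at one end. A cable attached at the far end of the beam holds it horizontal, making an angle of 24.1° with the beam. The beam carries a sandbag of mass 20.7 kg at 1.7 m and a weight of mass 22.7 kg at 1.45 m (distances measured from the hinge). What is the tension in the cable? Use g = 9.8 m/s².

About the hinge:
Beam weight: 15.6 × 9.8 = 152.9 N down at 1.415 m → arm 1.415 m, τ = 152.9 × 1.415 = 216.4 N·m clockwise.
Sandbag: 20.7 × 9.8 = 202.9 N down at 1.7 m → arm 1.7 m, τ = 202.9 × 1.7 = 344.9 N·m clockwise.
Weight: 22.7 × 9.8 = 222.5 N down at 1.45 m → arm 1.45 m, τ = 222.5 × 1.45 = 322.6 N·m clockwise.
Total clockwise load moment = 883.9 N·m.
The cable tension T acts at 2.83 m; only its component perpendicular to the beam, T sinθ, produces torque. sin 24.1° = 0.4083.
Setting net torque to zero: T × 2.83 × 0.4083 = 883.9 → T = 883.9 / 1.155 = 765 N.

T ≈ 765 N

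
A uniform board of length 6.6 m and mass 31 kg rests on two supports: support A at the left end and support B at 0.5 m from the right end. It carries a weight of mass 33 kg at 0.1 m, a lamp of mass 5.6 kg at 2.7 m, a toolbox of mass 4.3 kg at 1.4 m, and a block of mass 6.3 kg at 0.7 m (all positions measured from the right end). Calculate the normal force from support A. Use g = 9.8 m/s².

Choose support B as the axis so its reaction then has zero moment arm.
Beam weight: 31 × 9.8 = 303.8 N down at 3.3 m → arm 2.8 m, τ = 303.8 × 2.8 = 850.6 N·m counterclockwise.
Weight: 33 × 9.8 = 323.4 N down at 0.1 m → arm 0.4 m, τ = 323.4 × 0.4 = 129.4 N·m clockwise.
Lamp: 5.6 × 9.8 = 54.88 N down at 2.7 m → arm 2.2 m, τ = 54.88 × 2.2 = 120.7 N·m counterclockwise.
Toolbox: 4.3 × 9.8 = 42.14 N down at 1.4 m → arm 0.9 m, τ = 42.14 × 0.9 = 37.93 N·m counterclockwise.
Block: 6.3 × 9.8 = 61.74 N down at 0.7 m → arm 0.2 m, τ = 61.74 × 0.2 = 12.35 N·m counterclockwise.
Net load moment about support B = 892.2 N·m counterclockwise.
Reaction R at support A is upward at 6.6 m, arm 6.1 m → moment R × 6.1 clockwise.
Setting net torque to zero: R × 6.1 = 892.2 → R = 146 N.

R_A ≈ 146 N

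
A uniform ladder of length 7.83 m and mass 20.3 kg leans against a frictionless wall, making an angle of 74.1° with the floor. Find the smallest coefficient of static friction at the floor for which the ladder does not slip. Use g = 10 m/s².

Taking torques about the foot of the ladder:
Ladder weight 20.3×10 = 203 N acts at 3.915 m along the ladder; its horizontal arm is 3.915·cos74.1° = 1.073 m → τ = 217.8 N·m clockwise.
Wall normal N acts horizontally at the top; its moment arm is the height L sinθ = 7.83·sin74.1° = 7.53 m, counterclockwise.
Setting net torque to zero: N × 7.53 = 217.8 → N = 28.92 N.
ΣFx = 0 ⇒ f = N_wall = 28.92 N. ΣFy = 0 ⇒ N_floor = 203 N.
μ_min = f / N_floor = 28.92 / 203 = 0.142.

μ_min ≈ 0.142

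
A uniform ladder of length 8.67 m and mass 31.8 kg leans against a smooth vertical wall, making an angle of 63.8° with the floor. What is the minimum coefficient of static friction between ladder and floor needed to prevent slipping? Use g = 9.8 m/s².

About the foot of the ladder:
Ladder weight 31.8×9.8 = 311.6 N acts at 4.335 m along the ladder; its horizontal arm is 4.335·cos63.8° = 1.914 m → τ = 596.4 N·m clockwise.
Wall normal N acts horizontally at the top; its moment arm is the height L sinθ = 8.67·sin63.8° = 7.779 m, counterclockwise.
Στ = 0 ⇒ N × 7.779 = 596.4 ⇒ N = 76.67 N.
ΣFx = 0 ⇒ f = N_wall = 76.67 N. ΣFy = 0 ⇒ N_floor = 311.6 N.
μ_min = f / N_floor = 76.67 / 311.6 = 0.246.

μ_min ≈ 0.246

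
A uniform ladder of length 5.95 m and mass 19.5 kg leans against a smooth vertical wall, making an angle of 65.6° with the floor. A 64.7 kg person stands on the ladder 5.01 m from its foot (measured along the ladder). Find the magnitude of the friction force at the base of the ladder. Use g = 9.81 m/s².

f ≈ 286 N

Take moments about the foot of the ladder.
Ladder weight 19.5×9.81 = 191.3 N acts at 2.975 m along the ladder; its horizontal arm is 2.975·cos65.6° = 1.229 m → τ = 235.1 N·m clockwise.
Person: 64.7×9.81 = 634.7 N at 5.01 m → arm 2.07 m → τ = 1314 N·m clockwise.
Wall normal N acts horizontally at the top; its moment arm is the height L sinθ = 5.95·sin65.6° = 5.419 m, counterclockwise.
Στ = 0 ⇒ N × 5.419 = 1549 ⇒ N = 286 N.
ΣFx = 0: friction at the foot balances the wall's push, so f = N_wall = 286 N.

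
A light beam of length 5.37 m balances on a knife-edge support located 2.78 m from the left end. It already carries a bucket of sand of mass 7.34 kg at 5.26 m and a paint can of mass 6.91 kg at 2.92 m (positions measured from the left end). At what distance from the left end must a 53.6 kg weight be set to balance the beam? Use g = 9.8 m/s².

Taking torques about the knife-edge support (at 2.78 m from the left end):
Bucket of sand: 7.34 × 9.8 = 71.93 N down at 5.26 m → arm 2.48 m, τ = 71.93 × 2.48 = 178.4 N·m clockwise.
Paint can: 6.91 × 9.8 = 67.72 N down at 2.92 m → arm 0.14 m, τ = 67.72 × 0.14 = 9.481 N·m clockwise.
Net moment of existing loads = 187.9 N·m clockwise.
The weight weighs 53.6 × 9.8 = 525.3 N and must supply an equal counterclockwise moment, so its lever arm about the knife-edge support is 187.9 / 525.3 = 0.358 m.
That puts it at 2.78 − 0.358 = 2.42 m from the left end.

x ≈ 2.42 m from the left end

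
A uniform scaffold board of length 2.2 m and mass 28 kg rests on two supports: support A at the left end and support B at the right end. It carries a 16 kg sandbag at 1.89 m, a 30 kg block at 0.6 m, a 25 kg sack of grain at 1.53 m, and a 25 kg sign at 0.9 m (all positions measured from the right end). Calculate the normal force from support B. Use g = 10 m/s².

R_B ≈ 605 N

Take moments about support A.
Beam weight: 28 × 10 = 280 N down at 1.1 m → arm 1.1 m, τ = 280 × 1.1 = 308 N·m clockwise.
Sandbag: 16 × 10 = 160 N down at 1.89 m → arm 0.31 m, τ = 160 × 0.31 = 49.6 N·m clockwise.
Block: 30 × 10 = 300 N down at 0.6 m → arm 1.6 m, τ = 300 × 1.6 = 480 N·m clockwise.
Sack of grain: 25 × 10 = 250 N down at 1.53 m → arm 0.67 m, τ = 250 × 0.67 = 167.5 N·m clockwise.
Sign: 25 × 10 = 250 N down at 0.9 m → arm 1.3 m, τ = 250 × 1.3 = 325 N·m clockwise.
Net load moment about support A = 1330 N·m clockwise.
Reaction R at support B is upward at 0 m, arm 2.2 m → moment R × 2.2 counterclockwise.
For rotational equilibrium, R × 2.2 = 1330, so R = 605 N.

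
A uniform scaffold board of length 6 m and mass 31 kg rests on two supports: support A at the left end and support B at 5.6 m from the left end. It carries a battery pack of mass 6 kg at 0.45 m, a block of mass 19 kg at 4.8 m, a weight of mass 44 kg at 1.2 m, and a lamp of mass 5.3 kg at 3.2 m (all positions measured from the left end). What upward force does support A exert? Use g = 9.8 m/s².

R_A ≈ 583 N

About support B:
Beam weight: 31 × 9.8 = 303.8 N down at 3 m → arm 2.6 m, τ = 303.8 × 2.6 = 789.9 N·m counterclockwise.
Battery pack: 6 × 9.8 = 58.8 N down at 0.45 m → arm 5.15 m, τ = 58.8 × 5.15 = 302.8 N·m counterclockwise.
Block: 19 × 9.8 = 186.2 N down at 4.8 m → arm 0.8 m, τ = 186.2 × 0.8 = 149 N·m counterclockwise.
Weight: 44 × 9.8 = 431.2 N down at 1.2 m → arm 4.4 m, τ = 431.2 × 4.4 = 1897 N·m counterclockwise.
Lamp: 5.3 × 9.8 = 51.94 N down at 3.2 m → arm 2.4 m, τ = 51.94 × 2.4 = 124.7 N·m counterclockwise.
Net load moment about support B = 3263 N·m counterclockwise.
Reaction R at support A is upward at 0 m, arm 5.6 m → moment R × 5.6 clockwise.
Στ = 0 ⇒ R × 5.6 = 3263 ⇒ R = 583 N.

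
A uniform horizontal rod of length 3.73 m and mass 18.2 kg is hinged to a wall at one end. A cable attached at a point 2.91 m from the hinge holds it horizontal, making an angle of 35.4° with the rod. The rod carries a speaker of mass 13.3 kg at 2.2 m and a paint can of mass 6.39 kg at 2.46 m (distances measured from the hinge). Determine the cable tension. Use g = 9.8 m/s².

Sum moments about the hinge (the unknown hinge reaction has zero arm there).
Beam weight: 18.2 × 9.8 = 178.4 N down at 1.865 m → arm 1.865 m, τ = 178.4 × 1.865 = 332.7 N·m clockwise.
Speaker: 13.3 × 9.8 = 130.3 N down at 2.2 m → arm 2.2 m, τ = 130.3 × 2.2 = 286.7 N·m clockwise.
Paint can: 6.39 × 9.8 = 62.62 N down at 2.46 m → arm 2.46 m, τ = 62.62 × 2.46 = 154 N·m clockwise.
Total clockwise load moment = 773.4 N·m.
The cable tension T acts at 2.91 m; only its component perpendicular to the rod, T sinθ, produces torque. sin 35.4° = 0.5793.
Balancing moments: T × 2.91 × 0.5793 = 773.4, giving T = 773.4 / 1.686 = 459 N.

T ≈ 459 N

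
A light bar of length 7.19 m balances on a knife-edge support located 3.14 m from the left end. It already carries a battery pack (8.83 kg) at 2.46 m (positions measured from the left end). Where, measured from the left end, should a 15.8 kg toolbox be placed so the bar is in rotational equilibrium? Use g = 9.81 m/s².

x ≈ 3.52 m from the left end

Sum moments about the knife-edge support (at 3.14 m from the left end) (the support reaction has zero arm there).
Battery pack: 8.83 × 9.81 = 86.62 N down at 2.46 m → arm 0.68 m, τ = 86.62 × 0.68 = 58.9 N·m counterclockwise.
Net moment of existing loads = 58.9 N·m counterclockwise.
The toolbox weighs 15.8 × 9.81 = 155 N and must supply an equal clockwise moment, so its lever arm about the knife-edge support is 58.9 / 155 = 0.38 m.
That puts it at 3.14 + 0.38 = 3.52 m from the left end.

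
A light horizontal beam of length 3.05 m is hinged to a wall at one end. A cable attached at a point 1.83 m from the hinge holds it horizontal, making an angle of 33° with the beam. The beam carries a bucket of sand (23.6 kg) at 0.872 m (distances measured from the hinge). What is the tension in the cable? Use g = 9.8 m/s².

Take moments about the hinge.
Bucket of sand: 23.6 × 9.8 = 231.3 N down at 0.872 m → arm 0.872 m, τ = 231.3 × 0.872 = 201.7 N·m clockwise.
Total clockwise load moment = 201.7 N·m.
The cable tension T acts at 1.83 m; only its component perpendicular to the beam, T sinθ, produces torque. sin 33° = 0.5446.
Balancing moments: T × 1.83 × 0.5446 = 201.7, giving T = 201.7 / 0.9966 = 202 N.

T ≈ 202 N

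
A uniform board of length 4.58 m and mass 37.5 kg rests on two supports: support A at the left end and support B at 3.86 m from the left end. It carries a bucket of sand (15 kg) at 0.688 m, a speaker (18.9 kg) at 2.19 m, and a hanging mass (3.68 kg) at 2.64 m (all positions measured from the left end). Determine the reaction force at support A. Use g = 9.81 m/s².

R_A ≈ 362 N

Choose support B as the axis so its reaction then has zero moment arm.
Beam weight: 37.5 × 9.81 = 367.9 N down at 2.29 m → arm 1.57 m, τ = 367.9 × 1.57 = 577.6 N·m counterclockwise.
Bucket of sand: 15 × 9.81 = 147.2 N down at 0.688 m → arm 3.172 m, τ = 147.2 × 3.172 = 466.9 N·m counterclockwise.
Speaker: 18.9 × 9.81 = 185.4 N down at 2.19 m → arm 1.67 m, τ = 185.4 × 1.67 = 309.6 N·m counterclockwise.
Hanging mass: 3.68 × 9.81 = 36.1 N down at 2.64 m → arm 1.22 m, τ = 36.1 × 1.22 = 44.04 N·m counterclockwise.
Net load moment about support B = 1398 N·m counterclockwise.
Reaction R at support A is upward at 0 m, arm 3.86 m → moment R × 3.86 clockwise.
Balancing moments: R × 3.86 = 1398, giving R = 362 N.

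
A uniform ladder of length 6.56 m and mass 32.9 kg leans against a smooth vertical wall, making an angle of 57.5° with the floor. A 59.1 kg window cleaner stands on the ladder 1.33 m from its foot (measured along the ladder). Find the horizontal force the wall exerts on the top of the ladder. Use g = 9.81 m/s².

N_wall ≈ 178 N

Taking torques about the foot of the ladder:
Ladder weight 32.9×9.81 = 322.7 N acts at 3.28 m along the ladder; its horizontal arm is 3.28·cos57.5° = 1.762 m → τ = 568.6 N·m clockwise.
Window cleaner: 59.1×9.81 = 579.8 N at 1.33 m → arm 0.7146 m → τ = 414.3 N·m clockwise.
Wall normal N acts horizontally at the top; its moment arm is the height L sinθ = 6.56·sin57.5° = 5.533 m, counterclockwise.
For rotational equilibrium, N × 5.533 = 982.9, so N = 178 N.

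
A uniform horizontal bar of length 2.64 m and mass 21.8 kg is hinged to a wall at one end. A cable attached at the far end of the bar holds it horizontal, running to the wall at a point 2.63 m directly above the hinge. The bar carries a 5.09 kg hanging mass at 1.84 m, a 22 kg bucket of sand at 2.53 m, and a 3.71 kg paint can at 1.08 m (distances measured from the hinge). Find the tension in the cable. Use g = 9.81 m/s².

Take moments about the hinge.
Beam weight: 21.8 × 9.81 = 213.9 N down at 1.32 m → arm 1.32 m, τ = 213.9 × 1.32 = 282.3 N·m clockwise.
Hanging mass: 5.09 × 9.81 = 49.93 N down at 1.84 m → arm 1.84 m, τ = 49.93 × 1.84 = 91.87 N·m clockwise.
Bucket of sand: 22 × 9.81 = 215.8 N down at 2.53 m → arm 2.53 m, τ = 215.8 × 2.53 = 546 N·m clockwise.
Paint can: 3.71 × 9.81 = 36.4 N down at 1.08 m → arm 1.08 m, τ = 36.4 × 1.08 = 39.31 N·m clockwise.
Total clockwise load moment = 959.5 N·m.
The cable tension T acts at 2.64 m; only its component perpendicular to the bar, T sinθ, produces torque. sinθ = h/√(h²+d²) = 2.63/√(2.63²+2.64²) = 0.7058.
Balancing moments: T × 2.64 × 0.7058 = 959.5, giving T = 959.5 / 1.863 = 515 N.

T ≈ 515 N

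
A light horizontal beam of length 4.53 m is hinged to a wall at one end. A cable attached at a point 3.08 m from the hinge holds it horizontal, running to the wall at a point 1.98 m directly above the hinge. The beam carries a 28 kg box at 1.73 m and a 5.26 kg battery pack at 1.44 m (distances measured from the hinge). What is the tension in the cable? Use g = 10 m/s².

About the hinge:
Box: 28 × 10 = 280 N down at 1.73 m → arm 1.73 m, τ = 280 × 1.73 = 484.4 N·m clockwise.
Battery pack: 5.26 × 10 = 52.6 N down at 1.44 m → arm 1.44 m, τ = 52.6 × 1.44 = 75.74 N·m clockwise.
Total clockwise load moment = 560.1 N·m.
The cable tension T acts at 3.08 m; only its component perpendicular to the beam, T sinθ, produces torque. sinθ = h/√(h²+d²) = 1.98/√(1.98²+3.08²) = 0.5408.
Στ = 0 ⇒ T × 3.08 × 0.5408 = 560.1 ⇒ T = 560.1 / 1.666 = 336 N.

T ≈ 336 N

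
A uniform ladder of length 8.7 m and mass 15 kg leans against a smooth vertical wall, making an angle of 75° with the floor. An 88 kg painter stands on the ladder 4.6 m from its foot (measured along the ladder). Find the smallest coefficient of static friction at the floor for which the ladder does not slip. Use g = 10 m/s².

Take moments about the foot of the ladder.
Ladder weight 15×10 = 150 N acts at 4.35 m along the ladder; its horizontal arm is 4.35·cos75° = 1.126 m → τ = 168.9 N·m clockwise.
Painter: 88×10 = 880 N at 4.6 m → arm 1.191 m → τ = 1048 N·m clockwise.
Wall normal N acts horizontally at the top; its moment arm is the height L sinθ = 8.7·sin75° = 8.404 m, counterclockwise.
Balancing moments: N × 8.404 = 1217, giving N = 144.8 N.
ΣFx = 0 ⇒ f = N_wall = 144.8 N. ΣFy = 0 ⇒ N_floor = 1030 N.
μ_min = f / N_floor = 144.8 / 1030 = 0.141.

μ_min ≈ 0.141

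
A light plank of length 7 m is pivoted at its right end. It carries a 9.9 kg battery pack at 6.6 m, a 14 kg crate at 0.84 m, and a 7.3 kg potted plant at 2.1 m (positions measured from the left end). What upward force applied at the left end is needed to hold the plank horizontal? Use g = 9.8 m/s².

F ≈ 176 N

Choose the right end as the axis so the unknown pivot reaction has zero arm there.
Battery pack: 9.9 × 9.8 = 97.02 N down at 6.6 m → arm 0.4 m, τ = 97.02 × 0.4 = 38.81 N·m counterclockwise.
Crate: 14 × 9.8 = 137.2 N down at 0.84 m → arm 6.16 m, τ = 137.2 × 6.16 = 845.2 N·m counterclockwise.
Potted plant: 7.3 × 9.8 = 71.54 N down at 2.1 m → arm 4.9 m, τ = 71.54 × 4.9 = 350.5 N·m counterclockwise.
Net moment of the loads = 1235 N·m counterclockwise.
The upward force F acts at the left end, arm 7 m, giving F × 7 clockwise.
Balancing moments: F × 7 = 1235, giving F = 1235 / 7 = 176 N.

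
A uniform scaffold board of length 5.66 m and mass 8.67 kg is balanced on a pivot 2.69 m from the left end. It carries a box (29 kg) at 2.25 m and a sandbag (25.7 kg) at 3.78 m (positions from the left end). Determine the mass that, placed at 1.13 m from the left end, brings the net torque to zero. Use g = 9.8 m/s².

m ≈ 10.6 kg

Choose the pivot (at 2.69 m from the left end) as the axis so the support reaction has zero arm there.
Beam weight: 8.67 × 9.8 = 84.97 N down at 2.83 m → arm 0.14 m, τ = 84.97 × 0.14 = 11.9 N·m clockwise.
Box: 29 × 9.8 = 284.2 N down at 2.25 m → arm 0.44 m, τ = 284.2 × 0.44 = 125 N·m counterclockwise.
Sandbag: 25.7 × 9.8 = 251.9 N down at 3.78 m → arm 1.09 m, τ = 251.9 × 1.09 = 274.6 N·m clockwise.
Net moment of known loads = 161.5 N·m clockwise.
An unknown mass m at 1.13 m has arm 1.56 m; its moment is m·g·1.56 counterclockwise.
Στ = 0 ⇒ m × 9.8 × 1.56 = 161.5 ⇒ m = 161.5 / (9.8 × 1.56) = 10.6 kg.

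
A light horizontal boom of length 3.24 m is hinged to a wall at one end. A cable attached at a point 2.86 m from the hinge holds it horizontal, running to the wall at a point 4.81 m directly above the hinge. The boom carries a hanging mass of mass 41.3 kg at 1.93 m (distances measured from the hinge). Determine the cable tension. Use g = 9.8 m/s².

T ≈ 318 N

Sum moments about the hinge (the unknown hinge reaction has zero arm there).
Hanging mass: 41.3 × 9.8 = 404.7 N down at 1.93 m → arm 1.93 m, τ = 404.7 × 1.93 = 781.1 N·m clockwise.
Total clockwise load moment = 781.1 N·m.
The cable tension T acts at 2.86 m; only its component perpendicular to the boom, T sinθ, produces torque. sinθ = h/√(h²+d²) = 4.81/√(4.81²+2.86²) = 0.8595.
Setting net torque to zero: T × 2.86 × 0.8595 = 781.1 → T = 781.1 / 2.458 = 318 N.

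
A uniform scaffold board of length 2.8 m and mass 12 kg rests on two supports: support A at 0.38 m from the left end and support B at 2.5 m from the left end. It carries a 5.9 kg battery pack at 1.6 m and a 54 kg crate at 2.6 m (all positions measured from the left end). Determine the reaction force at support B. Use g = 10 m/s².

Sum moments about support A (its reaction then has zero moment arm).
Beam weight: 12 × 10 = 120 N down at 1.4 m → arm 1.02 m, τ = 120 × 1.02 = 122.4 N·m clockwise.
Battery pack: 5.9 × 10 = 59 N down at 1.6 m → arm 1.22 m, τ = 59 × 1.22 = 71.98 N·m clockwise.
Crate: 54 × 10 = 540 N down at 2.6 m → arm 2.22 m, τ = 540 × 2.22 = 1199 N·m clockwise.
Net load moment about support A = 1393 N·m clockwise.
Reaction R at support B is upward at 2.5 m, arm 2.12 m → moment R × 2.12 counterclockwise.
Setting net torque to zero: R × 2.12 = 1393 → R = 657 N.

R_B ≈ 657 N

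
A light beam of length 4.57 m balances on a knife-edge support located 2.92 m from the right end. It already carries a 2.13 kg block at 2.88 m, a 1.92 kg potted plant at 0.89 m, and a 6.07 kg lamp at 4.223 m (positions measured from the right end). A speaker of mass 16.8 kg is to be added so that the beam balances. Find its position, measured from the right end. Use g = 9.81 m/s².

x ≈ 2.69 m from the right end

Taking torques about the knife-edge support (at 2.92 m from the right end):
Block: 2.13 × 9.81 = 20.9 N down at 2.88 m → arm 0.04 m, τ = 20.9 × 0.04 = 0.836 N·m clockwise.
Potted plant: 1.92 × 9.81 = 18.84 N down at 0.89 m → arm 2.03 m, τ = 18.84 × 2.03 = 38.25 N·m clockwise.
Lamp: 6.07 × 9.81 = 59.55 N down at 4.223 m → arm 1.303 m, τ = 59.55 × 1.303 = 77.59 N·m counterclockwise.
Net moment of existing loads = 38.5 N·m counterclockwise.
The speaker weighs 16.8 × 9.81 = 164.8 N and must supply an equal clockwise moment, so its lever arm about the knife-edge support is 38.5 / 164.8 = 0.234 m.
That puts it at 2.92 − 0.234 = 2.69 m from the right end.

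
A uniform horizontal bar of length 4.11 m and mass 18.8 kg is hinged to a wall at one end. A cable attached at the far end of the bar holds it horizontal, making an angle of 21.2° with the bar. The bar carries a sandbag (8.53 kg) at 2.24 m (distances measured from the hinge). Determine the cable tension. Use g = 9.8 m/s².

Sum moments about the hinge (the unknown hinge reaction has zero arm there).
Beam weight: 18.8 × 9.8 = 184.2 N down at 2.055 m → arm 2.055 m, τ = 184.2 × 2.055 = 378.5 N·m clockwise.
Sandbag: 8.53 × 9.8 = 83.59 N down at 2.24 m → arm 2.24 m, τ = 83.59 × 2.24 = 187.2 N·m clockwise.
Total clockwise load moment = 565.7 N·m.
The cable tension T acts at 4.11 m; only its component perpendicular to the bar, T sinθ, produces torque. sin 21.2° = 0.3616.
For rotational equilibrium, T × 4.11 × 0.3616 = 565.7, so T = 565.7 / 1.486 = 381 N.

T ≈ 381 N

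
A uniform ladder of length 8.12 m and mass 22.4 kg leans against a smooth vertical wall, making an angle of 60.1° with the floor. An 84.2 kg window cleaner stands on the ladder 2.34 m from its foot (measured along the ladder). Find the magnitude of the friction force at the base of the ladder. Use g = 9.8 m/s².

Choose the foot of the ladder as the axis so the floor normal and friction both act there and drop out.
Ladder weight 22.4×9.8 = 219.5 N acts at 4.06 m along the ladder; its horizontal arm is 4.06·cos60.1° = 2.024 m → τ = 444.3 N·m clockwise.
Window cleaner: 84.2×9.8 = 825.2 N at 2.34 m → arm 1.166 m → τ = 962.2 N·m clockwise.
Wall normal N acts horizontally at the top; its moment arm is the height L sinθ = 8.12·sin60.1° = 7.039 m, counterclockwise.
Balancing moments: N × 7.039 = 1406, giving N = 200 N.
ΣFx = 0: friction at the foot balances the wall's push, so f = N_wall = 200 N.

f ≈ 200 N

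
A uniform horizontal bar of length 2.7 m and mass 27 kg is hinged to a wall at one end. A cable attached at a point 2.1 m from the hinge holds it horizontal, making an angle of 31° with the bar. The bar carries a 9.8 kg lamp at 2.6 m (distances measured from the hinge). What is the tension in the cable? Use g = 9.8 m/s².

T ≈ 561 N

Choose the hinge as the axis so the unknown hinge reaction has zero arm there.
Beam weight: 27 × 9.8 = 264.6 N down at 1.35 m → arm 1.35 m, τ = 264.6 × 1.35 = 357.2 N·m clockwise.
Lamp: 9.8 × 9.8 = 96.04 N down at 2.6 m → arm 2.6 m, τ = 96.04 × 2.6 = 249.7 N·m clockwise.
Total clockwise load moment = 606.9 N·m.
The cable tension T acts at 2.1 m; only its component perpendicular to the bar, T sinθ, produces torque. sin 31° = 0.515.
For rotational equilibrium, T × 2.1 × 0.515 = 606.9, so T = 606.9 / 1.082 = 561 N.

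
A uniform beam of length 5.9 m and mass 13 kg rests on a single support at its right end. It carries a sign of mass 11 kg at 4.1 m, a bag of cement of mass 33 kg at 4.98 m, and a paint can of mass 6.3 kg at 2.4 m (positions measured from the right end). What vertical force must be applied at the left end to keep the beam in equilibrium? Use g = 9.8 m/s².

F ≈ 437 N

Choose the right end as the axis so the unknown pivot reaction has zero arm there.
Beam weight: 13 × 9.8 = 127.4 N down at 2.95 m → arm 2.95 m, τ = 127.4 × 2.95 = 375.8 N·m counterclockwise.
Sign: 11 × 9.8 = 107.8 N down at 4.1 m → arm 4.1 m, τ = 107.8 × 4.1 = 442 N·m counterclockwise.
Bag of cement: 33 × 9.8 = 323.4 N down at 4.98 m → arm 4.98 m, τ = 323.4 × 4.98 = 1611 N·m counterclockwise.
Paint can: 6.3 × 9.8 = 61.74 N down at 2.4 m → arm 2.4 m, τ = 61.74 × 2.4 = 148.2 N·m counterclockwise.
Net moment of the loads = 2577 N·m counterclockwise.
The upward force F acts at the left end, arm 5.9 m, giving F × 5.9 clockwise.
For rotational equilibrium, F × 5.9 = 2577, so F = 2577 / 5.9 = 437 N.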